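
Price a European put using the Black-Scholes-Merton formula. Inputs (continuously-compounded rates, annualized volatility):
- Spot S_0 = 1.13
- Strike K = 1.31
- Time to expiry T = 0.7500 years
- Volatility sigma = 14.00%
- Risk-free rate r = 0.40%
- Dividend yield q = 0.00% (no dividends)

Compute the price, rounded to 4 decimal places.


Answer: Price = 0.1844

Derivation:
d1 = (ln(S/K) + (r - q + 0.5*sigma^2) * T) / (sigma * sqrt(T)) = -1.13374688
d2 = d1 - sigma * sqrt(T) = -1.25499044
exp(-rT) = 0.99700450; exp(-qT) = 1.00000000
P = K * exp(-rT) * N(-d2) - S_0 * exp(-qT) * N(-d1)
N(-d1) = 0.87154963; N(-d2) = 0.89525888
P = 1.3100 * 0.99700450 * 0.89525888 - 1.1300 * 1.00000000 * 0.87154963 = 0.1844


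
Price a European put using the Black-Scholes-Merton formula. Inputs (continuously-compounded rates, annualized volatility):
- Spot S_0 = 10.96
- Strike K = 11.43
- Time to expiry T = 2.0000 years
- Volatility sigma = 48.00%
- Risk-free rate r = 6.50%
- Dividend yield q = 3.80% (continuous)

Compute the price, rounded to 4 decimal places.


d1 = (ln(S/K) + (r - q + 0.5*sigma^2) * T) / (sigma * sqrt(T)) = 0.35710484
d2 = d1 - sigma * sqrt(T) = -0.32171767
exp(-rT) = 0.87809543; exp(-qT) = 0.92681621
P = K * exp(-rT) * N(-d2) - S_0 * exp(-qT) * N(-d1)
N(-d1) = 0.36050666; N(-d2) = 0.62616670
P = 11.4300 * 0.87809543 * 0.62616670 - 10.9600 * 0.92681621 * 0.36050666 = 2.6226

Answer: Price = 2.6226


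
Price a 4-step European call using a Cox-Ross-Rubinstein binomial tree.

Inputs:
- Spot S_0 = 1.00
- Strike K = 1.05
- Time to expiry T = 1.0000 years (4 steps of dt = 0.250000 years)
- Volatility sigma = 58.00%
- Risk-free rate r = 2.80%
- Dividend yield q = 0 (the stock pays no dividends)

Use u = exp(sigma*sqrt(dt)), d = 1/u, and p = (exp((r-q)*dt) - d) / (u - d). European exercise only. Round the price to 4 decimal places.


Answer: Price = V(0,0) = 0.2145

Derivation:
dt = T/N = 0.250000
u = exp(sigma*sqrt(dt)) = 1.336427; d = 1/u = 0.748264
p = (exp((r-q)*dt) - d) / (u - d) = 0.439947
Discount per step: exp(-r*dt) = 0.993024
Stock lattice S(k, i) with i counting down-moves:
  k=0: S(0,0) = 1.0000
  k=1: S(1,0) = 1.3364; S(1,1) = 0.7483
  k=2: S(2,0) = 1.7860; S(2,1) = 1.0000; S(2,2) = 0.5599
  k=3: S(3,0) = 2.3869; S(3,1) = 1.3364; S(3,2) = 0.7483; S(3,3) = 0.4190
  k=4: S(4,0) = 3.1899; S(4,1) = 1.7860; S(4,2) = 1.0000; S(4,3) = 0.5599; S(4,4) = 0.3135
Terminal payoffs V(N, i) = max(S_T - K, 0):
  V(4,0) = 2.139933; V(4,1) = 0.736038; V(4,2) = 0.000000; V(4,3) = 0.000000; V(4,4) = 0.000000
Backward induction: V(k, i) = exp(-r*dt) * [p * V(k+1, i) + (1-p) * V(k+1, i+1)].
  V(3,0) = exp(-r*dt) * [p*2.139933 + (1-p)*0.736038] = 1.344235
  V(3,1) = exp(-r*dt) * [p*0.736038 + (1-p)*0.000000] = 0.321559
  V(3,2) = exp(-r*dt) * [p*0.000000 + (1-p)*0.000000] = 0.000000
  V(3,3) = exp(-r*dt) * [p*0.000000 + (1-p)*0.000000] = 0.000000
  V(2,0) = exp(-r*dt) * [p*1.344235 + (1-p)*0.321559] = 0.766101
  V(2,1) = exp(-r*dt) * [p*0.321559 + (1-p)*0.000000] = 0.140482
  V(2,2) = exp(-r*dt) * [p*0.000000 + (1-p)*0.000000] = 0.000000
  V(1,0) = exp(-r*dt) * [p*0.766101 + (1-p)*0.140482] = 0.412821
  V(1,1) = exp(-r*dt) * [p*0.140482 + (1-p)*0.000000] = 0.061374
  V(0,0) = exp(-r*dt) * [p*0.412821 + (1-p)*0.061374] = 0.214485


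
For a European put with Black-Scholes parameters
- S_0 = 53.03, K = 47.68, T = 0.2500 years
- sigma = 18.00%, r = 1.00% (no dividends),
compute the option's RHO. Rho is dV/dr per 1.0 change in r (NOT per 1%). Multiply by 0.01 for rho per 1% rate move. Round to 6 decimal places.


Answer: Rho = -1.452172

Derivation:
d1 = 1.2543974266; d2 = 1.1643974266
phi(d1) = 0.1816461010; exp(-qT) = 1.0000000000; exp(-rT) = 0.9975031224
N(-d2) = 0.1221314950
Rho = -K*T*exp(-rT)*N(-d2) = -47.6800 * 0.2500 * 0.9975031224 * 0.1221314950 = -1.452172


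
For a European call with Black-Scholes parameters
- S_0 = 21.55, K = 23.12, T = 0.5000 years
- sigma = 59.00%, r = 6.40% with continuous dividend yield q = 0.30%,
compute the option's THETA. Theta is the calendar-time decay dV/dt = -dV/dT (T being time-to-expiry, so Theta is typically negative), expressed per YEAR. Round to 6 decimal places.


d1 = 0.1131437312; d2 = -0.3040492697
phi(d1) = 0.3963969047; exp(-qT) = 0.9985011244; exp(-rT) = 0.9685065821
Theta = -S*exp(-qT)*phi(d1)*sigma/(2*sqrt(T)) - r*K*exp(-rT)*N(d2) + q*S*exp(-qT)*N(d1)
N(d1) = 0.5450416975; N(d2) = 0.3805451775; sqrt(T) = 0.7071067812
Term 1 = -21.5500 * 0.9985011244 * 0.3963969047 * 0.5900 / (2 * 0.7071067812) = -3.5584682985
Term 2 = -0.0640 * 23.1200 * 0.9685065821 * 0.3805451775 = -0.5453516142
Term 3 = 0.0030 * 21.5500 * 0.9985011244 * 0.5450416975 = 0.0351841299
Theta = -3.5584682985 + (-0.5453516142) + (0.0351841299) = -4.068636

Answer: Theta = -4.068636


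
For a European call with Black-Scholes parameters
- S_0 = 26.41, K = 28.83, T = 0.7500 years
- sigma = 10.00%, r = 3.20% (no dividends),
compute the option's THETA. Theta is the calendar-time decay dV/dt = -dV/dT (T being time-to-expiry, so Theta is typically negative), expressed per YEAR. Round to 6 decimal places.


d1 = -0.6919402720; d2 = -0.7785428123
phi(d1) = 0.3140103904; exp(-qT) = 1.0000000000; exp(-rT) = 0.9762857098
Theta = -S*exp(-qT)*phi(d1)*sigma/(2*sqrt(T)) - r*K*exp(-rT)*N(d2) + q*S*exp(-qT)*N(d1)
N(d1) = 0.2444874193; N(d2) = 0.2181245389; sqrt(T) = 0.8660254038
Term 1 = -26.4100 * 1.0000000000 * 0.3140103904 * 0.1000 / (2 * 0.8660254038) = -0.4787974102
Term 2 = -0.0320 * 28.8300 * 0.9762857098 * 0.2181245389 = -0.1964608774
Term 3 = 0 (no dividend yield, q = 0)
Theta = -0.4787974102 + (-0.1964608774) + (0.0000000000) = -0.675258

Answer: Theta = -0.675258


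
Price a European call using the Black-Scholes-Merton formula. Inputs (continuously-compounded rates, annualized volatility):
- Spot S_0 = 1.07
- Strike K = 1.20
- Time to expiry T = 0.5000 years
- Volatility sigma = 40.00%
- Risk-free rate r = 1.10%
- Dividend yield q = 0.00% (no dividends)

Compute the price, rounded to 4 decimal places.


d1 = (ln(S/K) + (r - q + 0.5*sigma^2) * T) / (sigma * sqrt(T)) = -0.24452781
d2 = d1 - sigma * sqrt(T) = -0.52737052
exp(-rT) = 0.99451510; exp(-qT) = 1.00000000
C = S_0 * exp(-qT) * N(d1) - K * exp(-rT) * N(d2)
N(d1) = 0.40341103; N(d2) = 0.29896816
C = 1.0700 * 1.00000000 * 0.40341103 - 1.2000 * 0.99451510 * 0.29896816 = 0.0749

Answer: Price = 0.0749


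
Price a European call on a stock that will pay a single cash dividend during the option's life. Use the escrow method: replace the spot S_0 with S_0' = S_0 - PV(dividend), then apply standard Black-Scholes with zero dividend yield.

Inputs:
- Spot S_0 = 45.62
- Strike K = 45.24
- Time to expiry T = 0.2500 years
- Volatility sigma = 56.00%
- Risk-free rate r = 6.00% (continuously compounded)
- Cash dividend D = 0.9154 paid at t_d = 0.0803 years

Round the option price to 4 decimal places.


PV(D) = D * exp(-r * t_d) = 0.9154 * 0.99519359 = 0.91100021
S_0' = S_0 - PV(D) = 45.6200 - 0.91100021 = 44.70899979
d1 = (ln(S_0'/K) + (r + sigma^2/2)*T) / (sigma*sqrt(T)) = 0.15140417
d2 = d1 - sigma*sqrt(T) = -0.12859583
exp(-rT) = 0.98511194
N(d1) = 0.56017155; N(d2) = 0.44883873
C = S_0' * N(d1) - K * exp(-rT) * N(d2) = 44.70899979 * 0.56017155 - 45.2400 * 0.98511194 * 0.44883873 = 5.0416

Answer: Price = 5.0416


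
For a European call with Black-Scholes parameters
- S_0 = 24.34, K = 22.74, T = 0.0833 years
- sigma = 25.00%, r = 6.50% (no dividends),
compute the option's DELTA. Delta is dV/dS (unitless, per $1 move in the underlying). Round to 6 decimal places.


d1 = 1.0534808486; d2 = 0.9813265002
phi(d1) = 0.2290420925; exp(-qT) = 1.0000000000; exp(-rT) = 0.9946001320
N(d1) = 0.8539396664
Delta = exp(-qT) * N(d1) = 1.0000000000 * 0.8539396664 = 0.853940

Answer: Delta = 0.853940


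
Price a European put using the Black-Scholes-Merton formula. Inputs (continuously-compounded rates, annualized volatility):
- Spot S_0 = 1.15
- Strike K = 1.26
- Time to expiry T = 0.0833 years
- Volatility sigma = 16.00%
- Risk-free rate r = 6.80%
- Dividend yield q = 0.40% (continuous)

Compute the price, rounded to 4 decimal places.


Answer: Price = 0.1039

Derivation:
d1 = (ln(S/K) + (r - q + 0.5*sigma^2) * T) / (sigma * sqrt(T)) = -1.83964005
d2 = d1 - sigma * sqrt(T) = -1.88581883
exp(-rT) = 0.99435161; exp(-qT) = 0.99966686
P = K * exp(-rT) * N(-d2) - S_0 * exp(-qT) * N(-d1)
N(-d1) = 0.96708945; N(-d2) = 0.97034031
P = 1.2600 * 0.99435161 * 0.97034031 - 1.1500 * 0.99966686 * 0.96708945 = 0.1039


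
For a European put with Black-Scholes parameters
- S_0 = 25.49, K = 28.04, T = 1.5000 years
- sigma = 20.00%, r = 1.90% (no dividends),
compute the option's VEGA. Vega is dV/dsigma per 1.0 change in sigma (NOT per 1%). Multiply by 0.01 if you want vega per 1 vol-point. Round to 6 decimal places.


Answer: Vega = 12.314369

Derivation:
d1 = -0.1504225273; d2 = -0.3953715016
phi(d1) = 0.3944542947; exp(-qT) = 1.0000000000; exp(-rT) = 0.9719022941
Vega = S * exp(-qT) * phi(d1) * sqrt(T) = 25.4900 * 1.0000000000 * 0.3944542947 * 1.2247448714 = 12.314369


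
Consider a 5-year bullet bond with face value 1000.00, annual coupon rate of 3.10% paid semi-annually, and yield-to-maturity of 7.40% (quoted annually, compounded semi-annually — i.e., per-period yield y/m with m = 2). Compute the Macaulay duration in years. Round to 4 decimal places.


Coupon per period c = face * coupon_rate / m = 15.500000
Periods per year m = 2; per-period yield y/m = 0.037000
Number of cashflows N = 10
Cashflows (t years, CF_t, discount factor 1/(1+y/m)^(m*t), PV):
  t = 0.5000: CF_t = 15.500000, DF = 0.964320, PV = 14.946962
  t = 1.0000: CF_t = 15.500000, DF = 0.929913, PV = 14.413657
  t = 1.5000: CF_t = 15.500000, DF = 0.896734, PV = 13.899380
  t = 2.0000: CF_t = 15.500000, DF = 0.864739, PV = 13.403452
  t = 2.5000: CF_t = 15.500000, DF = 0.833885, PV = 12.925219
  t = 3.0000: CF_t = 15.500000, DF = 0.804132, PV = 12.464049
  t = 3.5000: CF_t = 15.500000, DF = 0.775441, PV = 12.019334
  t = 4.0000: CF_t = 15.500000, DF = 0.747773, PV = 11.590486
  t = 4.5000: CF_t = 15.500000, DF = 0.721093, PV = 11.176939
  t = 5.0000: CF_t = 1015.500000, DF = 0.695364, PV = 706.142521
Price P = sum_t PV_t = 822.982001
Macaulay numerator sum_t t * PV_t:
  t * PV_t at t = 0.5000: 7.473481
  t * PV_t at t = 1.0000: 14.413657
  t * PV_t at t = 1.5000: 20.849070
  t * PV_t at t = 2.0000: 26.806905
  t * PV_t at t = 2.5000: 32.313048
  t * PV_t at t = 3.0000: 37.392148
  t * PV_t at t = 3.5000: 42.067669
  t * PV_t at t = 4.0000: 46.361944
  t * PV_t at t = 4.5000: 50.296227
  t * PV_t at t = 5.0000: 3530.712606
Macaulay duration D = (sum_t t * PV_t) / P = 3808.686755 / 822.982001 = 4.627910

Answer: Macaulay duration = 4.6279 years


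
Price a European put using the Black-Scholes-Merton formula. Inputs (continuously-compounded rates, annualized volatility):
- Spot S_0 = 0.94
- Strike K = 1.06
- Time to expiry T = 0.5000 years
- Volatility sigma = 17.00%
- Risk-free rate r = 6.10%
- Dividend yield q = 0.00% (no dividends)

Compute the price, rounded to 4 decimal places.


d1 = (ln(S/K) + (r - q + 0.5*sigma^2) * T) / (sigma * sqrt(T)) = -0.68563829
d2 = d1 - sigma * sqrt(T) = -0.80584644
exp(-rT) = 0.96996043; exp(-qT) = 1.00000000
P = K * exp(-rT) * N(-d2) - S_0 * exp(-qT) * N(-d1)
N(-d1) = 0.75352938; N(-d2) = 0.78983430
P = 1.0600 * 0.96996043 * 0.78983430 - 0.9400 * 1.00000000 * 0.75352938 = 0.1038

Answer: Price = 0.1038


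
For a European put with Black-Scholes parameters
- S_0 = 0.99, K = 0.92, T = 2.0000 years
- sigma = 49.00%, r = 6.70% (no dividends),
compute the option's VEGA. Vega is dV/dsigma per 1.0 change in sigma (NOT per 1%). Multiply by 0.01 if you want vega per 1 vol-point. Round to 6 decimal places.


Answer: Vega = 0.453453

Derivation:
d1 = 0.6456769129; d2 = -0.0472877327
phi(d1) = 0.3238781639; exp(-qT) = 1.0000000000; exp(-rT) = 0.8745900646
Vega = S * exp(-qT) * phi(d1) * sqrt(T) = 0.9900 * 1.0000000000 * 0.3238781639 * 1.4142135624 = 0.453453


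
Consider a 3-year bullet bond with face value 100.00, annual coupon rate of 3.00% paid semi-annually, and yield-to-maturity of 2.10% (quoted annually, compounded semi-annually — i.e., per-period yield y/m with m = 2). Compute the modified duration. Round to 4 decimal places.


Coupon per period c = face * coupon_rate / m = 1.500000
Periods per year m = 2; per-period yield y/m = 0.010500
Number of cashflows N = 6
Cashflows (t years, CF_t, discount factor 1/(1+y/m)^(m*t), PV):
  t = 0.5000: CF_t = 1.500000, DF = 0.989609, PV = 1.484414
  t = 1.0000: CF_t = 1.500000, DF = 0.979326, PV = 1.468989
  t = 1.5000: CF_t = 1.500000, DF = 0.969150, PV = 1.453725
  t = 2.0000: CF_t = 1.500000, DF = 0.959080, PV = 1.438620
  t = 2.5000: CF_t = 1.500000, DF = 0.949114, PV = 1.423671
  t = 3.0000: CF_t = 101.500000, DF = 0.939252, PV = 95.334070
Price P = sum_t PV_t = 102.603489
First compute Macaulay numerator sum_t t * PV_t:
  t * PV_t at t = 0.5000: 0.742207
  t * PV_t at t = 1.0000: 1.468989
  t * PV_t at t = 1.5000: 2.180588
  t * PV_t at t = 2.0000: 2.877239
  t * PV_t at t = 2.5000: 3.559178
  t * PV_t at t = 3.0000: 286.002211
Macaulay duration D = 296.830411 / 102.603489 = 2.892986
Modified duration = D / (1 + y/m) = 2.892986 / (1 + 0.010500) = 2.862925

Answer: Modified duration = 2.8629


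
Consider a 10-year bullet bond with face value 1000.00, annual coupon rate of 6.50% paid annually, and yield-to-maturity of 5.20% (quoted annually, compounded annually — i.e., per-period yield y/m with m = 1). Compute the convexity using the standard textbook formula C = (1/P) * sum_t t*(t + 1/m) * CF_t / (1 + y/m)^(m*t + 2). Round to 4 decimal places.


Coupon per period c = face * coupon_rate / m = 65.000000
Periods per year m = 1; per-period yield y/m = 0.052000
Number of cashflows N = 10
Cashflows (t years, CF_t, discount factor 1/(1+y/m)^(m*t), PV):
  t = 1.0000: CF_t = 65.000000, DF = 0.950570, PV = 61.787072
  t = 2.0000: CF_t = 65.000000, DF = 0.903584, PV = 58.732958
  t = 3.0000: CF_t = 65.000000, DF = 0.858920, PV = 55.829808
  t = 4.0000: CF_t = 65.000000, DF = 0.816464, PV = 53.070160
  t = 5.0000: CF_t = 65.000000, DF = 0.776106, PV = 50.446920
  t = 6.0000: CF_t = 65.000000, DF = 0.737744, PV = 47.953346
  t = 7.0000: CF_t = 65.000000, DF = 0.701277, PV = 45.583029
  t = 8.0000: CF_t = 65.000000, DF = 0.666613, PV = 43.329875
  t = 9.0000: CF_t = 65.000000, DF = 0.633663, PV = 41.188094
  t = 10.0000: CF_t = 1065.000000, DF = 0.602341, PV = 641.493425
Price P = sum_t PV_t = 1099.414689
Convexity numerator sum_t t*(t + 1/m) * CF_t / (1+y/m)^(m*t + 2):
  t = 1.0000: term = 111.659617
  t = 2.0000: term = 318.420960
  t = 3.0000: term = 605.363042
  t = 4.0000: term = 959.066924
  t = 5.0000: term = 1367.490861
  t = 6.0000: term = 1819.854758
  t = 7.0000: term = 2306.533280
  t = 8.0000: term = 2818.957024
  t = 9.0000: term = 3349.521178
  t = 10.0000: term = 63760.749738
Convexity = (1/P) * sum = 77417.617383 / 1099.414689 = 70.417121

Answer: Convexity = 70.4171


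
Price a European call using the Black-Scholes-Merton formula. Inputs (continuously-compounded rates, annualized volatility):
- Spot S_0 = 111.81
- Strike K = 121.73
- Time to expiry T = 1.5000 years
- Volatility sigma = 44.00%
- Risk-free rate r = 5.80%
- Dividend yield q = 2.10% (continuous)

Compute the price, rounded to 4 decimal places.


d1 = (ln(S/K) + (r - q + 0.5*sigma^2) * T) / (sigma * sqrt(T)) = 0.21469318
d2 = d1 - sigma * sqrt(T) = -0.32419456
exp(-rT) = 0.91667710; exp(-qT) = 0.96899096
C = S_0 * exp(-qT) * N(d1) - K * exp(-rT) * N(d2)
N(d1) = 0.58499673; N(d2) = 0.37289537
C = 111.8100 * 0.96899096 * 0.58499673 - 121.7300 * 0.91667710 * 0.37289537 = 21.7699

Answer: Price = 21.7699


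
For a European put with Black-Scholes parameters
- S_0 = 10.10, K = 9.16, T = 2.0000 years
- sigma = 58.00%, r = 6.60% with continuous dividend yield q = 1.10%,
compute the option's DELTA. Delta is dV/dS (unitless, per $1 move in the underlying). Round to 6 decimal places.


Answer: Delta = -0.248043

Derivation:
d1 = 0.6633261980; d2 = -0.1569176682
phi(d1) = 0.3201584160; exp(-qT) = 0.9782402351; exp(-rT) = 0.8763409951
N(-d1) = 0.2535608307
Delta = -exp(-qT) * N(-d1) = -0.9782402351 * 0.2535608307 = -0.248043


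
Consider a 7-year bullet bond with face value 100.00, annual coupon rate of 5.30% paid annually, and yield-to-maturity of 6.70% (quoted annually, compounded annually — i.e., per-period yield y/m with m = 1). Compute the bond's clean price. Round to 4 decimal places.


Coupon per period c = face * coupon_rate / m = 5.300000
Periods per year m = 1; per-period yield y/m = 0.067000
Number of cashflows N = 7
Cashflows (t years, CF_t, discount factor 1/(1+y/m)^(m*t), PV):
  t = 1.0000: CF_t = 5.300000, DF = 0.937207, PV = 4.967198
  t = 2.0000: CF_t = 5.300000, DF = 0.878357, PV = 4.655293
  t = 3.0000: CF_t = 5.300000, DF = 0.823203, PV = 4.362974
  t = 4.0000: CF_t = 5.300000, DF = 0.771511, PV = 4.089010
  t = 5.0000: CF_t = 5.300000, DF = 0.723066, PV = 3.832249
  t = 6.0000: CF_t = 5.300000, DF = 0.677663, PV = 3.591611
  t = 7.0000: CF_t = 105.300000, DF = 0.635110, PV = 66.877100
Price P = sum_t PV_t = 92.375436

Answer: Price = 92.3754


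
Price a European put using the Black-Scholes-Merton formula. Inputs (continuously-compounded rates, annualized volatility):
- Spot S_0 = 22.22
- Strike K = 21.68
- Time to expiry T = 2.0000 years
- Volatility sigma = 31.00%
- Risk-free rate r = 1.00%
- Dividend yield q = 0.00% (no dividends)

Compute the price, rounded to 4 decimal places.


d1 = (ln(S/K) + (r - q + 0.5*sigma^2) * T) / (sigma * sqrt(T)) = 0.32094119
d2 = d1 - sigma * sqrt(T) = -0.11746502
exp(-rT) = 0.98019867; exp(-qT) = 1.00000000
P = K * exp(-rT) * N(-d2) - S_0 * exp(-qT) * N(-d1)
N(-d1) = 0.37412748; N(-d2) = 0.54675422
P = 21.6800 * 0.98019867 * 0.54675422 - 22.2200 * 1.00000000 * 0.37412748 = 3.3058

Answer: Price = 3.3058


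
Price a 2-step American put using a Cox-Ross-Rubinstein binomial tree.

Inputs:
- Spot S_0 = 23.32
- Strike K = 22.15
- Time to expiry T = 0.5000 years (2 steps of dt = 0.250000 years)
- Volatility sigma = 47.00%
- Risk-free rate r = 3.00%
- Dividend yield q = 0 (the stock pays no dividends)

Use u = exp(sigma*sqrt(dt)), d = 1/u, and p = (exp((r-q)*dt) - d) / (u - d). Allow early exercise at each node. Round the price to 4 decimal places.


dt = T/N = 0.250000
u = exp(sigma*sqrt(dt)) = 1.264909; d = 1/u = 0.790571
p = (exp((r-q)*dt) - d) / (u - d) = 0.457390
Discount per step: exp(-r*dt) = 0.992528
Stock lattice S(k, i) with i counting down-moves:
  k=0: S(0,0) = 23.3200
  k=1: S(1,0) = 29.4977; S(1,1) = 18.4361
  k=2: S(2,0) = 37.3119; S(2,1) = 23.3200; S(2,2) = 14.5751
Terminal payoffs V(N, i) = max(K - S_T, 0):
  V(2,0) = 0.000000; V(2,1) = 0.000000; V(2,2) = 7.574947
Backward induction: V(k, i) = exp(-r*dt) * [p * V(k+1, i) + (1-p) * V(k+1, i+1)]; then take max(V_cont, immediate exercise) for American.
  V(1,0) = exp(-r*dt) * [p*0.000000 + (1-p)*0.000000] = 0.000000; exercise = 0.000000; V(1,0) = max -> 0.000000
  V(1,1) = exp(-r*dt) * [p*0.000000 + (1-p)*7.574947] = 4.079532; exercise = 3.713888; V(1,1) = max -> 4.079532
  V(0,0) = exp(-r*dt) * [p*0.000000 + (1-p)*4.079532] = 2.197055; exercise = 0.000000; V(0,0) = max -> 2.197055

Answer: Price = V(0,0) = 2.1971


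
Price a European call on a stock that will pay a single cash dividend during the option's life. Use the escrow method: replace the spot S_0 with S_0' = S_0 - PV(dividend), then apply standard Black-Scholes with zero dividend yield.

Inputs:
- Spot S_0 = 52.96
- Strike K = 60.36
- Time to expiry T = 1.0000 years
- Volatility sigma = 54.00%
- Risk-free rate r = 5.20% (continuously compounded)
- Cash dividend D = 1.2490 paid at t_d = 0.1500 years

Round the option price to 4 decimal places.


PV(D) = D * exp(-r * t_d) = 1.2490 * 0.99223034 = 1.23929570
S_0' = S_0 - PV(D) = 52.9600 - 1.23929570 = 51.72070430
d1 = (ln(S_0'/K) + (r + sigma^2/2)*T) / (sigma*sqrt(T)) = 0.08024359
d2 = d1 - sigma*sqrt(T) = -0.45975641
exp(-rT) = 0.94932887
N(d1) = 0.53197824; N(d2) = 0.32284554
C = S_0' * N(d1) - K * exp(-rT) * N(d2) = 51.72070430 * 0.53197824 - 60.3600 * 0.94932887 * 0.32284554 = 9.0148

Answer: Price = 9.0148


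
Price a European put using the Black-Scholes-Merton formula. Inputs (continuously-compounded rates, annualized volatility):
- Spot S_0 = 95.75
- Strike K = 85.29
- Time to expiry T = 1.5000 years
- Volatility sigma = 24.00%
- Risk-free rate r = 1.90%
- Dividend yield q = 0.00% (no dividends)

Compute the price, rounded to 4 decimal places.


d1 = (ln(S/K) + (r - q + 0.5*sigma^2) * T) / (sigma * sqrt(T)) = 0.63749132
d2 = d1 - sigma * sqrt(T) = 0.34355255
exp(-rT) = 0.97190229; exp(-qT) = 1.00000000
P = K * exp(-rT) * N(-d2) - S_0 * exp(-qT) * N(-d1)
N(-d1) = 0.26190243; N(-d2) = 0.36559141
P = 85.2900 * 0.97190229 * 0.36559141 - 95.7500 * 1.00000000 * 0.26190243 = 5.2280

Answer: Price = 5.2280


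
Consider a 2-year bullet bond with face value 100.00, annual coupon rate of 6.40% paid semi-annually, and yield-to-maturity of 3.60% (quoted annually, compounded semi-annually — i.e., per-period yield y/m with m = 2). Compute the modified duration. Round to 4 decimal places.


Answer: Modified duration = 1.8777

Derivation:
Coupon per period c = face * coupon_rate / m = 3.200000
Periods per year m = 2; per-period yield y/m = 0.018000
Number of cashflows N = 4
Cashflows (t years, CF_t, discount factor 1/(1+y/m)^(m*t), PV):
  t = 0.5000: CF_t = 3.200000, DF = 0.982318, PV = 3.143418
  t = 1.0000: CF_t = 3.200000, DF = 0.964949, PV = 3.087837
  t = 1.5000: CF_t = 3.200000, DF = 0.947887, PV = 3.033239
  t = 2.0000: CF_t = 103.200000, DF = 0.931127, PV = 96.092299
Price P = sum_t PV_t = 105.356794
First compute Macaulay numerator sum_t t * PV_t:
  t * PV_t at t = 0.5000: 1.571709
  t * PV_t at t = 1.0000: 3.087837
  t * PV_t at t = 1.5000: 4.549859
  t * PV_t at t = 2.0000: 192.184599
Macaulay duration D = 201.394004 / 105.356794 = 1.911543
Modified duration = D / (1 + y/m) = 1.911543 / (1 + 0.018000) = 1.877743


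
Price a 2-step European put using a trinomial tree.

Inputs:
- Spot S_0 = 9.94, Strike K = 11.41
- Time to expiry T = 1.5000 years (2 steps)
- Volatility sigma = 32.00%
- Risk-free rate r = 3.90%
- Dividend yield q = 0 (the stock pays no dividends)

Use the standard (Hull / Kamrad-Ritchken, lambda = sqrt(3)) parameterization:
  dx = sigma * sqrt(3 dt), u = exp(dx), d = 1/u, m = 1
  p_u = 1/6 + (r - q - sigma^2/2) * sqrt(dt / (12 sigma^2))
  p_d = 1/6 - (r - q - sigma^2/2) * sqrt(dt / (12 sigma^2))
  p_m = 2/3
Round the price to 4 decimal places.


Answer: Price = V(0,0) = 2.0810

Derivation:
dt = T/N = 0.750000; dx = sigma*sqrt(3*dt) = 0.480000
u = exp(dx) = 1.616074; d = 1/u = 0.618783
p_u = 0.157135, p_m = 0.666667, p_d = 0.176198
Discount per step: exp(-r*dt) = 0.971174
Stock lattice S(k, j) with j the centered position index:
  k=0: S(0,+0) = 9.9400
  k=1: S(1,-1) = 6.1507; S(1,+0) = 9.9400; S(1,+1) = 16.0638
  k=2: S(2,-2) = 3.8060; S(2,-1) = 6.1507; S(2,+0) = 9.9400; S(2,+1) = 16.0638; S(2,+2) = 25.9603
Terminal payoffs V(N, j) = max(K - S_T, 0):
  V(2,-2) = 7.604045; V(2,-1) = 5.259293; V(2,+0) = 1.470000; V(2,+1) = 0.000000; V(2,+2) = 0.000000
Backward induction: V(k, j) = exp(-r*dt) * [p_u * V(k+1, j+1) + p_m * V(k+1, j) + p_d * V(k+1, j-1)]
  V(1,-1) = exp(-r*dt) * [p_u*1.470000 + p_m*5.259293 + p_d*7.604045] = 4.930650
  V(1,+0) = exp(-r*dt) * [p_u*0.000000 + p_m*1.470000 + p_d*5.259293] = 1.851714
  V(1,+1) = exp(-r*dt) * [p_u*0.000000 + p_m*0.000000 + p_d*1.470000] = 0.251545
  V(0,+0) = exp(-r*dt) * [p_u*0.251545 + p_m*1.851714 + p_d*4.930650] = 2.081004


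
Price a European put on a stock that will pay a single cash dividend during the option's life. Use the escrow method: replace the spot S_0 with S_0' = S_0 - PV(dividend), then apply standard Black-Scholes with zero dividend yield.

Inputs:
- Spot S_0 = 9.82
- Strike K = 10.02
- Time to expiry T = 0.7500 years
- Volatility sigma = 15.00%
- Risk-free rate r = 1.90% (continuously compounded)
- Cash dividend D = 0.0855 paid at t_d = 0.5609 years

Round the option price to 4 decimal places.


PV(D) = D * exp(-r * t_d) = 0.0855 * 0.98939949 = 0.08459366
S_0' = S_0 - PV(D) = 9.8200 - 0.08459366 = 9.73540634
d1 = (ln(S_0'/K) + (r + sigma^2/2)*T) / (sigma*sqrt(T)) = -0.04715964
d2 = d1 - sigma*sqrt(T) = -0.17706345
exp(-rT) = 0.98585105
N(-d1) = 0.51880700; N(-d2) = 0.57027073
P = K * exp(-rT) * N(-d2) - S_0' * N(-d1) = 10.0200 * 0.98585105 * 0.57027073 - 9.73540634 * 0.51880700 = 0.5825

Answer: Price = 0.5825


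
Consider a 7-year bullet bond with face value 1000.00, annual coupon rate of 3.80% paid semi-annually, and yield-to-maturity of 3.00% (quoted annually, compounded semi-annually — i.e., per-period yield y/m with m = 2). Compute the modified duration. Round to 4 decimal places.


Coupon per period c = face * coupon_rate / m = 19.000000
Periods per year m = 2; per-period yield y/m = 0.015000
Number of cashflows N = 14
Cashflows (t years, CF_t, discount factor 1/(1+y/m)^(m*t), PV):
  t = 0.5000: CF_t = 19.000000, DF = 0.985222, PV = 18.719212
  t = 1.0000: CF_t = 19.000000, DF = 0.970662, PV = 18.442573
  t = 1.5000: CF_t = 19.000000, DF = 0.956317, PV = 18.170023
  t = 2.0000: CF_t = 19.000000, DF = 0.942184, PV = 17.901500
  t = 2.5000: CF_t = 19.000000, DF = 0.928260, PV = 17.636946
  t = 3.0000: CF_t = 19.000000, DF = 0.914542, PV = 17.376302
  t = 3.5000: CF_t = 19.000000, DF = 0.901027, PV = 17.119509
  t = 4.0000: CF_t = 19.000000, DF = 0.887711, PV = 16.866511
  t = 4.5000: CF_t = 19.000000, DF = 0.874592, PV = 16.617253
  t = 5.0000: CF_t = 19.000000, DF = 0.861667, PV = 16.371677
  t = 5.5000: CF_t = 19.000000, DF = 0.848933, PV = 16.129731
  t = 6.0000: CF_t = 19.000000, DF = 0.836387, PV = 15.891361
  t = 6.5000: CF_t = 19.000000, DF = 0.824027, PV = 15.656513
  t = 7.0000: CF_t = 1019.000000, DF = 0.811849, PV = 827.274414
Price P = sum_t PV_t = 1050.173526
First compute Macaulay numerator sum_t t * PV_t:
  t * PV_t at t = 0.5000: 9.359606
  t * PV_t at t = 1.0000: 18.442573
  t * PV_t at t = 1.5000: 27.255034
  t * PV_t at t = 2.0000: 35.803001
  t * PV_t at t = 2.5000: 44.092365
  t * PV_t at t = 3.0000: 52.128905
  t * PV_t at t = 3.5000: 59.918282
  t * PV_t at t = 4.0000: 67.466045
  t * PV_t at t = 4.5000: 74.777637
  t * PV_t at t = 5.0000: 81.858387
  t * PV_t at t = 5.5000: 88.713523
  t * PV_t at t = 6.0000: 95.348166
  t * PV_t at t = 6.5000: 101.767337
  t * PV_t at t = 7.0000: 5790.920896
Macaulay duration D = 6547.851757 / 1050.173526 = 6.235019
Modified duration = D / (1 + y/m) = 6.235019 / (1 + 0.015000) = 6.142876

Answer: Modified duration = 6.1429


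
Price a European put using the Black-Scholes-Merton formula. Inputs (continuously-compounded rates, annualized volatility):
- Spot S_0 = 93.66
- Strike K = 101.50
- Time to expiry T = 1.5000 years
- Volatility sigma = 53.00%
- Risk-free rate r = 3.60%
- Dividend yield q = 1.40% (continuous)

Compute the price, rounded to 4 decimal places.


Answer: Price = 26.1928

Derivation:
d1 = (ln(S/K) + (r - q + 0.5*sigma^2) * T) / (sigma * sqrt(T)) = 0.25155398
d2 = d1 - sigma * sqrt(T) = -0.39756080
exp(-rT) = 0.94743211; exp(-qT) = 0.97921896
P = K * exp(-rT) * N(-d2) - S_0 * exp(-qT) * N(-d1)
N(-d1) = 0.40069292; N(-d2) = 0.65452302
P = 101.5000 * 0.94743211 * 0.65452302 - 93.6600 * 0.97921896 * 0.40069292 = 26.1928


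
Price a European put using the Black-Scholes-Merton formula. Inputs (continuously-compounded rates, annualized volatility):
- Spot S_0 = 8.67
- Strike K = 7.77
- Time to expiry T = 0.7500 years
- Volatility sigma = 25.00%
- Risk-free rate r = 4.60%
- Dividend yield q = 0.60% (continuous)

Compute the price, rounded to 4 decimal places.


d1 = (ln(S/K) + (r - q + 0.5*sigma^2) * T) / (sigma * sqrt(T)) = 0.75303161
d2 = d1 - sigma * sqrt(T) = 0.53652526
exp(-rT) = 0.96608834; exp(-qT) = 0.99551011
P = K * exp(-rT) * N(-d2) - S_0 * exp(-qT) * N(-d1)
N(-d1) = 0.22571546; N(-d2) = 0.29579779
P = 7.7700 * 0.96608834 * 0.29579779 - 8.6700 * 0.99551011 * 0.22571546 = 0.2722

Answer: Price = 0.2722


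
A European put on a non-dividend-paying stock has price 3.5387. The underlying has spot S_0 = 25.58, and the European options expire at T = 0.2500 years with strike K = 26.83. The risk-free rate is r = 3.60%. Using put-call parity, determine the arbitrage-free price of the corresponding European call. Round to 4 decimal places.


Answer: Call price = 2.5291

Derivation:
Put-call parity: C - P = S_0 * exp(-qT) - K * exp(-rT).
S_0 * exp(-qT) = 25.5800 * 1.00000000 = 25.58000000
K * exp(-rT) = 26.8300 * 0.99104038 = 26.58961336
C = P + S*exp(-qT) - K*exp(-rT)
C = 3.5387 + 25.58000000 - 26.58961336 = 2.5291


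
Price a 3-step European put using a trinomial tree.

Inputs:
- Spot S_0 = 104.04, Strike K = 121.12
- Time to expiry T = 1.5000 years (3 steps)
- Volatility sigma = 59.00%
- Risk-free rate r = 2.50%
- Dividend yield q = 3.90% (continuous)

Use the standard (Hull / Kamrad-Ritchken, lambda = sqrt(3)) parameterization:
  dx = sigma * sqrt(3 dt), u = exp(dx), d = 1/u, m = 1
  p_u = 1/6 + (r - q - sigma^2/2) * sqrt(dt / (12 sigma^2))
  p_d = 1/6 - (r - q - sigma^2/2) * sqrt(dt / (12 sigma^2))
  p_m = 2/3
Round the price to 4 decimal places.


dt = T/N = 0.500000; dx = sigma*sqrt(3*dt) = 0.722599
u = exp(dx) = 2.059781; d = 1/u = 0.485489
p_u = 0.101606, p_m = 0.666667, p_d = 0.231727
Discount per step: exp(-r*dt) = 0.987578
Stock lattice S(k, j) with j the centered position index:
  k=0: S(0,+0) = 104.0400
  k=1: S(1,-1) = 50.5102; S(1,+0) = 104.0400; S(1,+1) = 214.2996
  k=2: S(2,-2) = 24.5221; S(2,-1) = 50.5102; S(2,+0) = 104.0400; S(2,+1) = 214.2996; S(2,+2) = 441.4101
  k=3: S(3,-3) = 11.9052; S(3,-2) = 24.5221; S(3,-1) = 50.5102; S(3,+0) = 104.0400; S(3,+1) = 214.2996; S(3,+2) = 441.4101; S(3,+3) = 909.2080
Terminal payoffs V(N, j) = max(K - S_T, 0):
  V(3,-3) = 109.214779; V(3,-2) = 96.597857; V(3,-1) = 70.609766; V(3,+0) = 17.080000; V(3,+1) = 0.000000; V(3,+2) = 0.000000; V(3,+3) = 0.000000
Backward induction: V(k, j) = exp(-r*dt) * [p_u * V(k+1, j+1) + p_m * V(k+1, j) + p_d * V(k+1, j-1)]
  V(2,-2) = exp(-r*dt) * [p_u*70.609766 + p_m*96.597857 + p_d*109.214779] = 95.677506
  V(2,-1) = exp(-r*dt) * [p_u*17.080000 + p_m*70.609766 + p_d*96.597857] = 70.308566
  V(2,+0) = exp(-r*dt) * [p_u*0.000000 + p_m*17.080000 + p_d*70.609766] = 27.404148
  V(2,+1) = exp(-r*dt) * [p_u*0.000000 + p_m*0.000000 + p_d*17.080000] = 3.908730
  V(2,+2) = exp(-r*dt) * [p_u*0.000000 + p_m*0.000000 + p_d*0.000000] = 0.000000
  V(1,-1) = exp(-r*dt) * [p_u*27.404148 + p_m*70.308566 + p_d*95.677506] = 70.935607
  V(1,+0) = exp(-r*dt) * [p_u*3.908730 + p_m*27.404148 + p_d*70.308566] = 34.524704
  V(1,+1) = exp(-r*dt) * [p_u*0.000000 + p_m*3.908730 + p_d*27.404148] = 8.844844
  V(0,+0) = exp(-r*dt) * [p_u*8.844844 + p_m*34.524704 + p_d*70.935607] = 39.851580

Answer: Price = V(0,0) = 39.8516


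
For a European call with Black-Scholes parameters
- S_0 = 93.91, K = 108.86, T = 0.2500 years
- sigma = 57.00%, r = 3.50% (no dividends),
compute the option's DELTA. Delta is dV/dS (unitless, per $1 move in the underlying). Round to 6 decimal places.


Answer: Delta = 0.364997

Derivation:
d1 = -0.3451343024; d2 = -0.6301343024
phi(d1) = 0.3758754740; exp(-qT) = 1.0000000000; exp(-rT) = 0.9912881698
N(d1) = 0.3649967032
Delta = exp(-qT) * N(d1) = 1.0000000000 * 0.3649967032 = 0.364997


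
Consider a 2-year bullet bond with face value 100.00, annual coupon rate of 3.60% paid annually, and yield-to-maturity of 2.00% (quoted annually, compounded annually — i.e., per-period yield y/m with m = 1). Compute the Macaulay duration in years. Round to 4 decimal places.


Answer: Macaulay duration = 1.9658 years

Derivation:
Coupon per period c = face * coupon_rate / m = 3.600000
Periods per year m = 1; per-period yield y/m = 0.020000
Number of cashflows N = 2
Cashflows (t years, CF_t, discount factor 1/(1+y/m)^(m*t), PV):
  t = 1.0000: CF_t = 3.600000, DF = 0.980392, PV = 3.529412
  t = 2.0000: CF_t = 103.600000, DF = 0.961169, PV = 99.577086
Price P = sum_t PV_t = 103.106498
Macaulay numerator sum_t t * PV_t:
  t * PV_t at t = 1.0000: 3.529412
  t * PV_t at t = 2.0000: 199.154171
Macaulay duration D = (sum_t t * PV_t) / P = 202.683583 / 103.106498 = 1.965769


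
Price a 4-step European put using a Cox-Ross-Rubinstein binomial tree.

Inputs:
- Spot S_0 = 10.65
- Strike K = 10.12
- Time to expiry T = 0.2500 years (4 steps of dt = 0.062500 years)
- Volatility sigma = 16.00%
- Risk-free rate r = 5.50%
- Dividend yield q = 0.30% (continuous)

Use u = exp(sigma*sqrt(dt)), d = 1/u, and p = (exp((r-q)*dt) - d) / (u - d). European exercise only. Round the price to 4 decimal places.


Answer: Price = V(0,0) = 0.1125

Derivation:
dt = T/N = 0.062500
u = exp(sigma*sqrt(dt)) = 1.040811; d = 1/u = 0.960789
p = (exp((r-q)*dt) - d) / (u - d) = 0.530682
Discount per step: exp(-r*dt) = 0.996568
Stock lattice S(k, i) with i counting down-moves:
  k=0: S(0,0) = 10.6500
  k=1: S(1,0) = 11.0846; S(1,1) = 10.2324
  k=2: S(2,0) = 11.5370; S(2,1) = 10.6500; S(2,2) = 9.8312
  k=3: S(3,0) = 12.0078; S(3,1) = 11.0846; S(3,2) = 10.2324; S(3,3) = 9.4457
  k=4: S(4,0) = 12.4979; S(4,1) = 11.5370; S(4,2) = 10.6500; S(4,3) = 9.8312; S(4,4) = 9.0753
Terminal payoffs V(N, i) = max(K - S_T, 0):
  V(4,0) = 0.000000; V(4,1) = 0.000000; V(4,2) = 0.000000; V(4,3) = 0.288811; V(4,4) = 1.044669
Backward induction: V(k, i) = exp(-r*dt) * [p * V(k+1, i) + (1-p) * V(k+1, i+1)].
  V(3,0) = exp(-r*dt) * [p*0.000000 + (1-p)*0.000000] = 0.000000
  V(3,1) = exp(-r*dt) * [p*0.000000 + (1-p)*0.000000] = 0.000000
  V(3,2) = exp(-r*dt) * [p*0.000000 + (1-p)*0.288811] = 0.135079
  V(3,3) = exp(-r*dt) * [p*0.288811 + (1-p)*1.044669] = 0.641340
  V(2,0) = exp(-r*dt) * [p*0.000000 + (1-p)*0.000000] = 0.000000
  V(2,1) = exp(-r*dt) * [p*0.000000 + (1-p)*0.135079] = 0.063178
  V(2,2) = exp(-r*dt) * [p*0.135079 + (1-p)*0.641340] = 0.371398
  V(1,0) = exp(-r*dt) * [p*0.000000 + (1-p)*0.063178] = 0.029549
  V(1,1) = exp(-r*dt) * [p*0.063178 + (1-p)*0.371398] = 0.207118
  V(0,0) = exp(-r*dt) * [p*0.029549 + (1-p)*0.207118] = 0.112498


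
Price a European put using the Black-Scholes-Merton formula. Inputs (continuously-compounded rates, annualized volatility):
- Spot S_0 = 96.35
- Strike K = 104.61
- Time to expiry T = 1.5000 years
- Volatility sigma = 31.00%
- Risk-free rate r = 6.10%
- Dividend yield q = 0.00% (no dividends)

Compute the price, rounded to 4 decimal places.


Answer: Price = 14.0006

Derivation:
d1 = (ln(S/K) + (r - q + 0.5*sigma^2) * T) / (sigma * sqrt(T)) = 0.21419404
d2 = d1 - sigma * sqrt(T) = -0.16547687
exp(-rT) = 0.91256132; exp(-qT) = 1.00000000
P = K * exp(-rT) * N(-d2) - S_0 * exp(-qT) * N(-d1)
N(-d1) = 0.41519787; N(-d2) = 0.56571567
P = 104.6100 * 0.91256132 * 0.56571567 - 96.3500 * 1.00000000 * 0.41519787 = 14.0006


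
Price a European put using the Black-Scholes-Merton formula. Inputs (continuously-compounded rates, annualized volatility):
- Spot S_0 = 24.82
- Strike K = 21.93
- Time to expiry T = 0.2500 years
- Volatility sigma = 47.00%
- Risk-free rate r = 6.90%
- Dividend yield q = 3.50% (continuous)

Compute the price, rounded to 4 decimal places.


Answer: Price = 0.9655

Derivation:
d1 = (ln(S/K) + (r - q + 0.5*sigma^2) * T) / (sigma * sqrt(T)) = 0.68045412
d2 = d1 - sigma * sqrt(T) = 0.44545412
exp(-rT) = 0.98289793; exp(-qT) = 0.99128817
P = K * exp(-rT) * N(-d2) - S_0 * exp(-qT) * N(-d1)
N(-d1) = 0.24810848; N(-d2) = 0.32799581
P = 21.9300 * 0.98289793 * 0.32799581 - 24.8200 * 0.99128817 * 0.24810848 = 0.9655


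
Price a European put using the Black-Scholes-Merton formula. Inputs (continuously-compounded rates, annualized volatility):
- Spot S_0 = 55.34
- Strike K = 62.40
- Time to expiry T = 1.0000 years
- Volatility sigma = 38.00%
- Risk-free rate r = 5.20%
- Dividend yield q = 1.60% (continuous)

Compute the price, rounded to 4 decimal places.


d1 = (ln(S/K) + (r - q + 0.5*sigma^2) * T) / (sigma * sqrt(T)) = -0.03123500
d2 = d1 - sigma * sqrt(T) = -0.41123500
exp(-rT) = 0.94932887; exp(-qT) = 0.98412732
P = K * exp(-rT) * N(-d2) - S_0 * exp(-qT) * N(-d1)
N(-d1) = 0.51245894; N(-d2) = 0.65954989
P = 62.4000 * 0.94932887 * 0.65954989 - 55.3400 * 0.98412732 * 0.51245894 = 11.1612

Answer: Price = 11.1612


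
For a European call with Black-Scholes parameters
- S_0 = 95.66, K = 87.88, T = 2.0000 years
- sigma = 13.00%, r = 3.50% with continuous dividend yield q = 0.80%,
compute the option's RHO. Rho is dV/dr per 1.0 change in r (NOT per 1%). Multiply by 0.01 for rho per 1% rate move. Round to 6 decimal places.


d1 = 0.8470486021; d2 = 0.6632008390
phi(d1) = 0.2786819253; exp(-qT) = 0.9841273201; exp(-rT) = 0.9323938199
N(d2) = 0.7463990329
Rho = K*T*exp(-rT)*N(d2) = 87.8800 * 2.0000 * 0.9323938199 * 0.7463990329 = 122.318036

Answer: Rho = 122.318036


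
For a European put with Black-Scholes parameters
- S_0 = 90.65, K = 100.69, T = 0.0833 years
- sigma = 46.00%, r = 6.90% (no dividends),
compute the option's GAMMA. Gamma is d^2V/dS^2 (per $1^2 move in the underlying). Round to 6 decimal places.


Answer: Gamma = 0.026279

Derivation:
d1 = -0.6815078782; d2 = -0.8142718794
phi(d1) = 0.3162680937; exp(-qT) = 1.0000000000; exp(-rT) = 0.9942687864
Gamma = exp(-qT) * phi(d1) / (S * sigma * sqrt(T)) = 1.0000000000 * 0.3162680937 / (90.6500 * 0.4600 * 0.2886173938) = 0.026279


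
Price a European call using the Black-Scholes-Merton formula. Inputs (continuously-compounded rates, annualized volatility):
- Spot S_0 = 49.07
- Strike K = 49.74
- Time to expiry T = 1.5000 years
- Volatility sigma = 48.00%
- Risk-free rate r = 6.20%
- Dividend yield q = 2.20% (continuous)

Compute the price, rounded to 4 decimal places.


Answer: Price = 11.8371

Derivation:
d1 = (ln(S/K) + (r - q + 0.5*sigma^2) * T) / (sigma * sqrt(T)) = 0.37293211
d2 = d1 - sigma * sqrt(T) = -0.21494543
exp(-rT) = 0.91119350; exp(-qT) = 0.96753856
C = S_0 * exp(-qT) * N(d1) - K * exp(-rT) * N(d2)
N(d1) = 0.64540051; N(d2) = 0.41490493
C = 49.0700 * 0.96753856 * 0.64540051 - 49.7400 * 0.91119350 * 0.41490493 = 11.8371


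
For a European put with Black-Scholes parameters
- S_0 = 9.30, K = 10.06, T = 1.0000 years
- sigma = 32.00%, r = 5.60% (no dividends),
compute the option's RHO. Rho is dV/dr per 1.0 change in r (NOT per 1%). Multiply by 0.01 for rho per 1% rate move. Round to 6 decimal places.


Answer: Rho = -5.622993

Derivation:
d1 = 0.0895226109; d2 = -0.2304773891
phi(d1) = 0.3973468580; exp(-qT) = 1.0000000000; exp(-rT) = 0.9455391359
N(-d2) = 0.5911395843
Rho = -K*T*exp(-rT)*N(-d2) = -10.0600 * 1.0000 * 0.9455391359 * 0.5911395843 = -5.622993


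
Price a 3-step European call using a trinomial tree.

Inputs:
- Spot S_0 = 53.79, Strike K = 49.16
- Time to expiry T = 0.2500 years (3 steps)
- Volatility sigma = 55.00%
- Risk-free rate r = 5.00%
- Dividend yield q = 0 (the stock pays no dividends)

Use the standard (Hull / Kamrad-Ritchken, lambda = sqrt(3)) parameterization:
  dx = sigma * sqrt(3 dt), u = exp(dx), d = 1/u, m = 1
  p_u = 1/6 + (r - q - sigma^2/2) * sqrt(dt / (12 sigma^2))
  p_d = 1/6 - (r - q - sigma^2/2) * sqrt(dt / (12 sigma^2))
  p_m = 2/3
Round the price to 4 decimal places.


dt = T/N = 0.083333; dx = sigma*sqrt(3*dt) = 0.275000
u = exp(dx) = 1.316531; d = 1/u = 0.759572
p_u = 0.151326, p_m = 0.666667, p_d = 0.182008
Discount per step: exp(-r*dt) = 0.995842
Stock lattice S(k, j) with j the centered position index:
  k=0: S(0,+0) = 53.7900
  k=1: S(1,-1) = 40.8574; S(1,+0) = 53.7900; S(1,+1) = 70.8162
  k=2: S(2,-2) = 31.0341; S(2,-1) = 40.8574; S(2,+0) = 53.7900; S(2,+1) = 70.8162; S(2,+2) = 93.2317
  k=3: S(3,-3) = 23.5727; S(3,-2) = 31.0341; S(3,-1) = 40.8574; S(3,+0) = 53.7900; S(3,+1) = 70.8162; S(3,+2) = 93.2317; S(3,+3) = 122.7424
Terminal payoffs V(N, j) = max(S_T - K, 0):
  V(3,-3) = 0.000000; V(3,-2) = 0.000000; V(3,-1) = 0.000000; V(3,+0) = 4.630000; V(3,+1) = 21.656185; V(3,+2) = 44.071680; V(3,+3) = 73.582366
Backward induction: V(k, j) = exp(-r*dt) * [p_u * V(k+1, j+1) + p_m * V(k+1, j) + p_d * V(k+1, j-1)]
  V(2,-2) = exp(-r*dt) * [p_u*0.000000 + p_m*0.000000 + p_d*0.000000] = 0.000000
  V(2,-1) = exp(-r*dt) * [p_u*4.630000 + p_m*0.000000 + p_d*0.000000] = 0.697725
  V(2,+0) = exp(-r*dt) * [p_u*21.656185 + p_m*4.630000 + p_d*0.000000] = 6.337345
  V(2,+1) = exp(-r*dt) * [p_u*44.071680 + p_m*21.656185 + p_d*4.630000] = 21.858067
  V(2,+2) = exp(-r*dt) * [p_u*73.582366 + p_m*44.071680 + p_d*21.656185] = 44.272762
  V(1,-1) = exp(-r*dt) * [p_u*6.337345 + p_m*0.697725 + p_d*0.000000] = 1.418232
  V(1,+0) = exp(-r*dt) * [p_u*21.858067 + p_m*6.337345 + p_d*0.697725] = 7.627728
  V(1,+1) = exp(-r*dt) * [p_u*44.272762 + p_m*21.858067 + p_d*6.337345] = 22.331855
  V(0,+0) = exp(-r*dt) * [p_u*22.331855 + p_m*7.627728 + p_d*1.418232] = 8.686397

Answer: Price = V(0,0) = 8.6864
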